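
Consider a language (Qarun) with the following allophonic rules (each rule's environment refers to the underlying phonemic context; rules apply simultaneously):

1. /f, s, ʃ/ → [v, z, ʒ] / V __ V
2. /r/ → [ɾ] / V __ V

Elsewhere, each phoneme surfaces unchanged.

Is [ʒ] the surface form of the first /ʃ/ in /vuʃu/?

Yes

/ʃ/ meets the environment for rule 1 (between two vowels) → [ʒ].
The actual realization is [ʒ], which matches [ʒ].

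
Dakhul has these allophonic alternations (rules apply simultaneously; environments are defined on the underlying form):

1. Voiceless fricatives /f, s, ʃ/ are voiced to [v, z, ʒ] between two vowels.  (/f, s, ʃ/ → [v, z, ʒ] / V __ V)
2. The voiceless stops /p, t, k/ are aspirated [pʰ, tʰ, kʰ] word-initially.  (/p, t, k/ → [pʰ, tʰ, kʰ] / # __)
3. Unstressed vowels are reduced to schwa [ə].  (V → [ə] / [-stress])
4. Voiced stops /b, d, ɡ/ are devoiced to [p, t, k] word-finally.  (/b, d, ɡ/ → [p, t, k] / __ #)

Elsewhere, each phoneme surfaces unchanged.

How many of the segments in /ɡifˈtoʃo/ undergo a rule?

Segments that undergo a rule: /i/ → [ə] (rule 3); /ʃ/ → [ʒ] (rule 1); /o/ → [ə] (rule 3).
All other segments surface unchanged.

3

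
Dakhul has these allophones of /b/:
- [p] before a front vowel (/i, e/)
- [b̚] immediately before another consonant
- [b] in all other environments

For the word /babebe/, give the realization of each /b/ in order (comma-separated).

Occurrence 1 (position 1): no conditioning environment matches → elsewhere allophone [b].
Occurrence 2 (position 3): before a front vowel (/i, e/) → [p].
Occurrence 3 (position 5): before a front vowel (/i, e/) → [p].

[b], [p], [p]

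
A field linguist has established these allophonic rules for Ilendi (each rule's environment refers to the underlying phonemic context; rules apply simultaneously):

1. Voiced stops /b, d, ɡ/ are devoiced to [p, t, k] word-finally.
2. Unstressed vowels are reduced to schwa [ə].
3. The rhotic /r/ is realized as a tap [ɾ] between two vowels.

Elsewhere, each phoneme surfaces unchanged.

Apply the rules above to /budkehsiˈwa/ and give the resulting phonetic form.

/b/ (word-initial) fails the environment for rule 1, so it stays [b].
/u/ — between /b/ and /d/, in an unstressed syllable — surfaces as [ə] (rule 2).
/d/ (between /u/ and /k/): rule 1 targets it, but not word-finally → unchanged [d].
/k/ (between /d/ and /e/): no rule targets it → [k].
/e/ meets the environment for rule 2 (in an unstressed syllable) → [ə].
/h/ stays [h].
/s/ — not in any rule's target class → [s].
/i/ meets the environment for rule 2 (in an unstressed syllable) → [ə].
/w/ (between /i/ and /a/): no rule targets it → [w].
/a/ (word-final) fails the environment for rule 2, so it stays [a].

[bədkəhsəˈwa]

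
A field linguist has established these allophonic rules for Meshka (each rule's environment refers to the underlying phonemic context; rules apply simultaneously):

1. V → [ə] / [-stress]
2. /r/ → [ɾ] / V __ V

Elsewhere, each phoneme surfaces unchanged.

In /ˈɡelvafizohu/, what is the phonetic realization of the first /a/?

[ə]

/a/ (between /v/ and /f/) occurs in an unstressed syllable → [ə] by rule 1.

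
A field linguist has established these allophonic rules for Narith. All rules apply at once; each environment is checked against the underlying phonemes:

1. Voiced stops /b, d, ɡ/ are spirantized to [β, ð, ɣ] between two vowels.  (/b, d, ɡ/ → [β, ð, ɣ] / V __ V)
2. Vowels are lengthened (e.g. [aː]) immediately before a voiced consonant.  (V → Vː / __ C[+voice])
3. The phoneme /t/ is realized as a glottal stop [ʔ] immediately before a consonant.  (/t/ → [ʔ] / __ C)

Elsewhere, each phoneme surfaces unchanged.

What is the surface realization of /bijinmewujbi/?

/b/ (word-initial): rule 1 targets it, but not between two vowels → unchanged [b].
/i/ (between /b/ and /j/) occurs before a voiced consonant → [iː] by rule 2.
/j/ (between /i/ and /i/): no rule targets it → [j].
Rule 2 applies to /i/ (between /j/ and /n/: before a voiced consonant) → [iː].
/n/ stays [n].
/m/ (between /n/ and /e/): no rule targets it → [m].
/e/ — between /m/ and /w/, before a voiced consonant — surfaces as [eː] (rule 2).
/w/ (between /e/ and /u/): no rule targets it → [w].
/u/ (between /w/ and /j/) occurs before a voiced consonant → [uː] by rule 2.
/j/ (between /u/ and /b/): no rule targets it → [j].
/b/ (between /j/ and /i/) fails the environment for rule 1, so it stays [b].
/i/ — word-final; rule 2 does not apply here → [i].

[biːjiːnmeːwuːjbi]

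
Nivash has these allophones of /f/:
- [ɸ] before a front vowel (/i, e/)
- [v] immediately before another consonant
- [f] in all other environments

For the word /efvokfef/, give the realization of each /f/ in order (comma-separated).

Occurrence 1 (position 2): immediately before another consonant → [v].
Occurrence 2 (position 6): before a front vowel (/i, e/) → [ɸ].
Occurrence 3 (position 8): no conditioning environment matches → elsewhere allophone [f].

[v], [ɸ], [f]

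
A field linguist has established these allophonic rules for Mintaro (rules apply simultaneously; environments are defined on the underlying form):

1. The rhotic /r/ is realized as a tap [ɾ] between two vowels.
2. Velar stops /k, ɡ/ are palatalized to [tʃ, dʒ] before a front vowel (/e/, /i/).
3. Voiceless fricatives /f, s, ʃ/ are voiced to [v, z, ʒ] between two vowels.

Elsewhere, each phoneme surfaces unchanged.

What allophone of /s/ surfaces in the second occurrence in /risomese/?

/s/ — between /e/ and /e/, between two vowels — surfaces as [z] (rule 3).

[z]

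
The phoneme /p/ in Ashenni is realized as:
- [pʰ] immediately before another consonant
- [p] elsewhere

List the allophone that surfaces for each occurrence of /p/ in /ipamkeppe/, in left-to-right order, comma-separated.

Occurrence 1 (position 2): no conditioning environment matches → elsewhere allophone [p].
Occurrence 2 (position 7): immediately before another consonant → [pʰ].
Occurrence 3 (position 8): no conditioning environment matches → elsewhere allophone [p].

[p], [pʰ], [p]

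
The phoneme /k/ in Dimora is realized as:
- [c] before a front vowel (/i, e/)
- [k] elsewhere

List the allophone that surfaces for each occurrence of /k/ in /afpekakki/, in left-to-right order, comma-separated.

Occurrence 1 (position 5): no conditioning environment matches → elsewhere allophone [k].
Occurrence 2 (position 7): no conditioning environment matches → elsewhere allophone [k].
Occurrence 3 (position 8): before a front vowel → [c].

[k], [k], [c]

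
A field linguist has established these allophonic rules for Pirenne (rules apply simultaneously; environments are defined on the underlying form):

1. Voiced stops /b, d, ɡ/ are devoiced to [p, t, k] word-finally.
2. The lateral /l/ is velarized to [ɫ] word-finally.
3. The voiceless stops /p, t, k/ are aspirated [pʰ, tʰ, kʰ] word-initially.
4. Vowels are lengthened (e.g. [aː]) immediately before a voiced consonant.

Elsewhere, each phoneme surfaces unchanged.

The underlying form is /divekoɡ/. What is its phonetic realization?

/d/ (word-initial) is in the target of rule 1 but the environment (word-finally) is not met → [d].
/i/ (between /d/ and /v/) occurs before a voiced consonant → [iː] by rule 4.
/v/ stays [v].
/e/ — between /v/ and /k/; rule 4 does not apply here → [e].
/k/ (between /e/ and /o/): rule 3 targets it, but not word-initially → unchanged [k].
Rule 4 applies to /o/ (between /k/ and /ɡ/: before a voiced consonant) → [oː].
Rule 1 applies to /ɡ/ (word-final: word-finally) → [k].

[diːvekoːk]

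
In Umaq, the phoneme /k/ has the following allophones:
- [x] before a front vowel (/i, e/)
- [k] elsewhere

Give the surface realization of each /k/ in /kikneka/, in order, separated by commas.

Occurrence 1 (position 1): before a front vowel (/i, e/) → [x].
Occurrence 2 (position 3): no conditioning environment matches → elsewhere allophone [k].
Occurrence 3 (position 6): no conditioning environment matches → elsewhere allophone [k].

[x], [k], [k]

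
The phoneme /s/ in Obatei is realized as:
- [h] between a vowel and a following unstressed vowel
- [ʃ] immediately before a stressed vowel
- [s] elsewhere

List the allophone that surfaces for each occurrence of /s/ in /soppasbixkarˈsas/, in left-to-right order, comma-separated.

[s], [s], [ʃ], [s]

Occurrence 1 (position 1): no conditioning environment matches → elsewhere allophone [s].
Occurrence 2 (position 6): no conditioning environment matches → elsewhere allophone [s].
Occurrence 3 (position 13): immediately before a stressed vowel → [ʃ].
Occurrence 4 (position 15): no conditioning environment matches → elsewhere allophone [s].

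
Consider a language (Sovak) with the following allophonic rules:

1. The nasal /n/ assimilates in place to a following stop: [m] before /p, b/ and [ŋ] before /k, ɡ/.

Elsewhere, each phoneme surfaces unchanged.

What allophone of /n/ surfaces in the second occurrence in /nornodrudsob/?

/n/ — between /r/ and /o/; rule 1 does not apply here → [n].

[n]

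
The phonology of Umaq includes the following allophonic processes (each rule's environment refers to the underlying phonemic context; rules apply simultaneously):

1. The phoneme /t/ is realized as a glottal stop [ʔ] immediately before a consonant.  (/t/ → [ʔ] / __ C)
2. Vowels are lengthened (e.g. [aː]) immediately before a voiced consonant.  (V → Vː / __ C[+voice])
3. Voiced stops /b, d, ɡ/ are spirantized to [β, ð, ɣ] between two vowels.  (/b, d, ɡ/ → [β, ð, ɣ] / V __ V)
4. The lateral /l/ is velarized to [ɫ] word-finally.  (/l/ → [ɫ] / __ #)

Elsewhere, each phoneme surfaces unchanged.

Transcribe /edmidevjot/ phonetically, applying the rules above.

/e/ (word-initial) occurs before a voiced consonant → [eː] by rule 2.
/d/ (between /e/ and /m/) is in the target of rule 3 but the environment (between two vowels) is not met → [d].
/m/ (between /d/ and /i/): no rule targets it → [m].
/i/ (between /m/ and /d/) occurs before a voiced consonant → [iː] by rule 2.
Rule 3 applies to /d/ (between /i/ and /e/: between two vowels) → [ð].
Rule 2 applies to /e/ (between /d/ and /v/: before a voiced consonant) → [eː].
/v/ (between /e/ and /j/) is unaffected → [v].
/j/ stays [j].
/o/ (between /j/ and /t/) fails the environment for rule 2, so it stays [o].
/t/ (word-final) fails the environment for rule 1, so it stays [t].

[eːdmiːðeːvjot]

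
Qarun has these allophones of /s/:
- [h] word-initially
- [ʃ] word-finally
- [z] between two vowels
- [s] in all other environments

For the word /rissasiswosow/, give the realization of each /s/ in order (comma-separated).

Occurrence 1 (position 3): no conditioning environment matches → elsewhere allophone [s].
Occurrence 2 (position 4): no conditioning environment matches → elsewhere allophone [s].
Occurrence 3 (position 6): between two vowels → [z].
Occurrence 4 (position 8): no conditioning environment matches → elsewhere allophone [s].
Occurrence 5 (position 11): between two vowels → [z].

[s], [s], [z], [s], [z]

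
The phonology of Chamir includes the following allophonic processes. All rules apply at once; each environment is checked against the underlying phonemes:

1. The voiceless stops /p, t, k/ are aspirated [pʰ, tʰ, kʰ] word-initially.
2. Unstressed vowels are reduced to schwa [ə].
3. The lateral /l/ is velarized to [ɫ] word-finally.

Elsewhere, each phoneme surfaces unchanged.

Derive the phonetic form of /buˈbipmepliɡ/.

[bəˈbipməpləɡ]

/u/ — between /b/ and /b/, in an unstressed syllable — surfaces as [ə] (rule 2).
/i/ — between /b/ and /p/; rule 2 does not apply here → [i].
/p/ — between /i/ and /m/; rule 1 does not apply here → [p].
/e/ meets the environment for rule 2 (in an unstressed syllable) → [ə].
/p/ (between /e/ and /l/) fails the environment for rule 1, so it stays [p].
/l/ (between /p/ and /i/): rule 3 targets it, but not word-finally → unchanged [l].
Rule 2 applies to /i/ (between /l/ and /ɡ/: in an unstressed syllable) → [ə].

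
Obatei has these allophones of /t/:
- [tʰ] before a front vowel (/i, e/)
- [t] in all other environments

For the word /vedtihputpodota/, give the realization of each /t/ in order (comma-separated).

Occurrence 1 (position 4): before a front vowel (/i, e/) → [tʰ].
Occurrence 2 (position 9): no conditioning environment matches → elsewhere allophone [t].
Occurrence 3 (position 14): no conditioning environment matches → elsewhere allophone [t].

[tʰ], [t], [t]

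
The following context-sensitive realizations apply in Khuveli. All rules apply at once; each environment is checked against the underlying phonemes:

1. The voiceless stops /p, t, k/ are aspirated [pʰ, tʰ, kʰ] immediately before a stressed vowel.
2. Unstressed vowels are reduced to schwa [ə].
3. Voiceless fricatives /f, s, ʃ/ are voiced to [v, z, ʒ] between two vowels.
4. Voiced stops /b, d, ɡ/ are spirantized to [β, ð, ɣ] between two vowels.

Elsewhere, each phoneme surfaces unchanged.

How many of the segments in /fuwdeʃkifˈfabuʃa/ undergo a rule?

7

Segments that undergo a rule: /u/ → [ə] (rule 2); /e/ → [ə] (rule 2); /i/ → [ə] (rule 2); /b/ → [β] (rule 4); /u/ → [ə] (rule 2); /ʃ/ → [ʒ] (rule 3); /a/ → [ə] (rule 2).
All other segments surface unchanged.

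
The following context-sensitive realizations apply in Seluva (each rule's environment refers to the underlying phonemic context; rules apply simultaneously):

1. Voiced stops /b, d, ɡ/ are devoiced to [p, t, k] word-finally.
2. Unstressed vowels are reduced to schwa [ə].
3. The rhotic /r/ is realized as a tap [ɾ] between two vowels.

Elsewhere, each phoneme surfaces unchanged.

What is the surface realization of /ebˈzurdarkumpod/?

/e/ — word-initial, in an unstressed syllable — surfaces as [ə] (rule 2).
/b/ (between /e/ and /z/) fails the environment for rule 1, so it stays [b].
/z/ (between /b/ and /u/) is unaffected → [z].
/u/ (between /z/ and /r/): rule 2 targets it, but not in an unstressed syllable → unchanged [u].
/r/ (between /u/ and /d/) fails the environment for rule 3, so it stays [r].
/d/ (between /r/ and /a/) fails the environment for rule 1, so it stays [d].
/a/ meets the environment for rule 2 (in an unstressed syllable) → [ə].
/r/ — between /a/ and /k/; rule 3 does not apply here → [r].
/k/ (between /r/ and /u/) is unaffected → [k].
Rule 2 applies to /u/ (between /k/ and /m/: in an unstressed syllable) → [ə].
/m/ — not in any rule's target class → [m].
/p/ — not in any rule's target class → [p].
Rule 2 applies to /o/ (between /p/ and /d/: in an unstressed syllable) → [ə].
Rule 1 applies to /d/ (word-final: word-finally) → [t].

[əbˈzurdərkəmpət]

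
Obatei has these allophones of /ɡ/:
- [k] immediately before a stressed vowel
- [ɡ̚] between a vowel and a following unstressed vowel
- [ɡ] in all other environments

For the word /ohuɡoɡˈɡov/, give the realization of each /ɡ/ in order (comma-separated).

[ɡ̚], [ɡ], [k]

Occurrence 1 (position 4): between a vowel and a following unstressed vowel → [ɡ̚].
Occurrence 2 (position 6): no conditioning environment matches → elsewhere allophone [ɡ].
Occurrence 3 (position 7): immediately before a stressed vowel → [k].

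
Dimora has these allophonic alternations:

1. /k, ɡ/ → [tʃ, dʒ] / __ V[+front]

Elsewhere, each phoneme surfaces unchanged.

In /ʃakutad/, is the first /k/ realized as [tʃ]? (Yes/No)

No

/k/ (between /a/ and /u/) is in the target of rule 1 but the environment (before a front vowel) is not met → [k].
The actual realization is [k], not [tʃ].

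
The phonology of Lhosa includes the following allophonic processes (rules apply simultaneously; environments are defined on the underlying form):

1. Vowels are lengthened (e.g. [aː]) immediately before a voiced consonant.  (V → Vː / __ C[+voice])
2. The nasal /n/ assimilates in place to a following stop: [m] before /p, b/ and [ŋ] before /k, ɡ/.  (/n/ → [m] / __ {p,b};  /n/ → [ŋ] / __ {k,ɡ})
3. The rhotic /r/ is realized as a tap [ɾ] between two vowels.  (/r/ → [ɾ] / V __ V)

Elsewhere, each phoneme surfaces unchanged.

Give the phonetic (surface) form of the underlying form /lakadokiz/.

/l/ stays [l].
/a/ — between /l/ and /k/; rule 1 does not apply here → [a].
/k/ (between /a/ and /a/) is unaffected → [k].
/a/ — between /k/ and /d/, before a voiced consonant — surfaces as [aː] (rule 1).
/d/ — not in any rule's target class → [d].
/o/ (between /d/ and /k/): rule 1 targets it, but not before a voiced consonant → unchanged [o].
/k/ (between /o/ and /i/) is unaffected → [k].
/i/ (between /k/ and /z/): before a voiced consonant, so rule 1 applies → [iː].
/z/ (word-final) is unaffected → [z].

[lakaːdokiːz]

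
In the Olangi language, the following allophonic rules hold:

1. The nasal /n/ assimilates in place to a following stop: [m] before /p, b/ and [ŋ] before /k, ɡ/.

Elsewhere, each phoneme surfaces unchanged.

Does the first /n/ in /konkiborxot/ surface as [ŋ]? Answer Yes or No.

Yes

/n/ meets the environment for rule 1 (before a labial or velar stop) → [ŋ].
The actual realization is [ŋ], which matches [ŋ].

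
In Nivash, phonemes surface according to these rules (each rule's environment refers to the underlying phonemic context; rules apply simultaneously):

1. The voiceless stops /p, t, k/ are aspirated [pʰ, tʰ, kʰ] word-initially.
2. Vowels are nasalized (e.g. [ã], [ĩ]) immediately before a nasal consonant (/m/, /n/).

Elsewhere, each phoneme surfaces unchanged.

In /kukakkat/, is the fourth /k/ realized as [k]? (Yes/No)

Yes

/k/ (between /k/ and /a/) fails the environment for rule 1, so it stays [k].
The actual realization is [k], which matches [k].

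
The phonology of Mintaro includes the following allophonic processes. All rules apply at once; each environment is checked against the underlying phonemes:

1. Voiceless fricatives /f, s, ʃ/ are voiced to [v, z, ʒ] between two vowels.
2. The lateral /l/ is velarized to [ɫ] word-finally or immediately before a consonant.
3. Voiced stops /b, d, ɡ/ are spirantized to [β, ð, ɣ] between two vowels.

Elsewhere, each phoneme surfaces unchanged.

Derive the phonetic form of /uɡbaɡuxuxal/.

[uɡbaɣuxuxaɫ]

/u/ — not in any rule's target class → [u].
/ɡ/ (between /u/ and /b/) is in the target of rule 3 but the environment (between two vowels) is not met → [ɡ].
/b/ — between /ɡ/ and /a/; rule 3 does not apply here → [b].
/a/ (between /b/ and /ɡ/) is unaffected → [a].
/ɡ/ — between /a/ and /u/, between two vowels — surfaces as [ɣ] (rule 3).
/u/ stays [u].
/x/ stays [x].
/u/ stays [u].
/x/ stays [x].
/a/ (between /x/ and /l/): no rule targets it → [a].
/l/ (word-final) occurs word-finally or immediately before a consonant → [ɫ] by rule 2.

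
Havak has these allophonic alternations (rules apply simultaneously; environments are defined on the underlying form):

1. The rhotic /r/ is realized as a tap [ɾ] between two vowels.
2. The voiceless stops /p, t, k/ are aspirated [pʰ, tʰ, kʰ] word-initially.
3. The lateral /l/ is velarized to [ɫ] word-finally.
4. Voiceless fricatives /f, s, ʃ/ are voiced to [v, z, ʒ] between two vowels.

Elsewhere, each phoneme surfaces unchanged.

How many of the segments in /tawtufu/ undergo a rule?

2

Segments that undergo a rule: /t/ → [tʰ] (rule 2); /f/ → [v] (rule 4).
All other segments surface unchanged.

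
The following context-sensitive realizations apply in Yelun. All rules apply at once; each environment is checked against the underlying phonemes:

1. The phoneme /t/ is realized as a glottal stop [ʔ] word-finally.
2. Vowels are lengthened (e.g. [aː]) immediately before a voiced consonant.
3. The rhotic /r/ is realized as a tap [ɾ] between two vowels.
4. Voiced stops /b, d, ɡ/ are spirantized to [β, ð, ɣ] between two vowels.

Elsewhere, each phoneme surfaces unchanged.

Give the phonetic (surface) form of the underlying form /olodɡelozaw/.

[oːloːdɡeːloːzaːw]

/o/ (word-initial) occurs before a voiced consonant → [oː] by rule 2.
/o/ — between /l/ and /d/, before a voiced consonant — surfaces as [oː] (rule 2).
/d/ (between /o/ and /ɡ/) is in the target of rule 4 but the environment (between two vowels) is not met → [d].
/ɡ/ (between /d/ and /e/) fails the environment for rule 4, so it stays [ɡ].
Rule 2 applies to /e/ (between /ɡ/ and /l/: before a voiced consonant) → [eː].
/o/ (between /l/ and /z/) occurs before a voiced consonant → [oː] by rule 2.
/a/ — between /z/ and /w/, before a voiced consonant — surfaces as [aː] (rule 2).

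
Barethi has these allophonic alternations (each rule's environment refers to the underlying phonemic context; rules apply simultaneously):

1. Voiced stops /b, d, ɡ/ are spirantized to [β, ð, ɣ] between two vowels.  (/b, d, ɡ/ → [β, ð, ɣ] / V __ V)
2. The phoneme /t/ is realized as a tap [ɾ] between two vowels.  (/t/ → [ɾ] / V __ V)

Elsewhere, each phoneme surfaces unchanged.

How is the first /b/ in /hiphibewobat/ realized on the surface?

[β]

/b/ meets the environment for rule 1 (between two vowels) → [β].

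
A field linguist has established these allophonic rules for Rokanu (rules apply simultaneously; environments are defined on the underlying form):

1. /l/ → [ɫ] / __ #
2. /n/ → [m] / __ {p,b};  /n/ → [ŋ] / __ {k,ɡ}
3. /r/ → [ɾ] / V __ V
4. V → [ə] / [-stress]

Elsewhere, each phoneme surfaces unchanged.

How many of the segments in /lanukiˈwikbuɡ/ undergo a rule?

4

Segments that undergo a rule: /a/ → [ə] (rule 4); /u/ → [ə] (rule 4); /i/ → [ə] (rule 4); /u/ → [ə] (rule 4).
All other segments surface unchanged.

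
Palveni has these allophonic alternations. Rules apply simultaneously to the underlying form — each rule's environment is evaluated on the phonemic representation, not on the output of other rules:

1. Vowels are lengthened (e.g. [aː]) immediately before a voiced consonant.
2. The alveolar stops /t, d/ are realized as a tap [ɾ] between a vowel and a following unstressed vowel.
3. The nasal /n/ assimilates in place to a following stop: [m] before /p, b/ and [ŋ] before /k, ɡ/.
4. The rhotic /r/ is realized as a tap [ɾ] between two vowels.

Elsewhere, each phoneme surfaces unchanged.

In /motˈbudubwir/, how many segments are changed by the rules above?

4

Segments that undergo a rule: /u/ → [uː] (rule 1); /d/ → [ɾ] (rule 2); /u/ → [uː] (rule 1); /i/ → [iː] (rule 1).
All other segments surface unchanged.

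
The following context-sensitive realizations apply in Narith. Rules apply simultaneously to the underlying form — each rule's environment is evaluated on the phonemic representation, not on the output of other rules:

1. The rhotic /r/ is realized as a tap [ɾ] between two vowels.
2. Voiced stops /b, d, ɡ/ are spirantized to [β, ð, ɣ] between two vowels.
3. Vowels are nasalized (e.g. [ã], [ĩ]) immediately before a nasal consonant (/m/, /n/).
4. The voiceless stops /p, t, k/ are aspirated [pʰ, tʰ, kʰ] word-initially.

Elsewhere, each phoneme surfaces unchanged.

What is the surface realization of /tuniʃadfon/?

/t/ (word-initial) occurs word-initially → [tʰ] by rule 4.
/u/ (between /t/ and /n/) occurs before a nasal consonant → [ũ] by rule 3.
/n/ stays [n].
/i/ (between /n/ and /ʃ/): rule 3 targets it, but not before a nasal consonant → unchanged [i].
/ʃ/ (between /i/ and /a/) is unaffected → [ʃ].
/a/ (between /ʃ/ and /d/) fails the environment for rule 3, so it stays [a].
/d/ (between /a/ and /f/) fails the environment for rule 2, so it stays [d].
/f/ — not in any rule's target class → [f].
/o/ (between /f/ and /n/) occurs before a nasal consonant → [õ] by rule 3.
/n/ stays [n].

[tʰũniʃadfõn]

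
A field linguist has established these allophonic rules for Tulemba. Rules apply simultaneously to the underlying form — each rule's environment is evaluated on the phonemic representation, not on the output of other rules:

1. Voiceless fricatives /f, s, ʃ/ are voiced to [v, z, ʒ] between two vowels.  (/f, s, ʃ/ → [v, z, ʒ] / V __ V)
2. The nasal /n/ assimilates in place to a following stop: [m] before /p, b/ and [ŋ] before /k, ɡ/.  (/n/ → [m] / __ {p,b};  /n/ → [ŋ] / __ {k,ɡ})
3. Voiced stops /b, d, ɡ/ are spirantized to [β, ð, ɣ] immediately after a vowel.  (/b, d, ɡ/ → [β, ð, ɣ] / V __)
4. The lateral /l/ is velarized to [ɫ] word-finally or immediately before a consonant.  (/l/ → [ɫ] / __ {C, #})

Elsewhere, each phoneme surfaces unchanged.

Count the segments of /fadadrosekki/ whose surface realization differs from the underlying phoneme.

Segments that undergo a rule: /d/ → [ð] (rule 3); /d/ → [ð] (rule 3); /s/ → [z] (rule 1).
All other segments surface unchanged.

3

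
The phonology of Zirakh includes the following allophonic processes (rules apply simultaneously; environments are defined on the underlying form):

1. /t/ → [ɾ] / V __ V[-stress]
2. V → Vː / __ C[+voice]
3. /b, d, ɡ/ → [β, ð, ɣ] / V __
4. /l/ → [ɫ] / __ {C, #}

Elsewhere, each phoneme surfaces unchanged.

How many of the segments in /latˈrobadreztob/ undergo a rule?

Segments that undergo a rule: /o/ → [oː] (rule 2); /b/ → [β] (rule 3); /a/ → [aː] (rule 2); /d/ → [ð] (rule 3); /e/ → [eː] (rule 2); /o/ → [oː] (rule 2); /b/ → [β] (rule 3).
All other segments surface unchanged.

7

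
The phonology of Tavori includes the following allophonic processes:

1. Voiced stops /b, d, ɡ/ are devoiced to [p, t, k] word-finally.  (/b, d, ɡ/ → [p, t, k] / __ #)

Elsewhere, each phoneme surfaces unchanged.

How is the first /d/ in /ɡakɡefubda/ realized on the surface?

/d/ — between /b/ and /a/; rule 1 does not apply here → [d].

[d]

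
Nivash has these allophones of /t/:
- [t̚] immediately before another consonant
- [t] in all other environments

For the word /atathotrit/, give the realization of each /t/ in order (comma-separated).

[t], [t̚], [t̚], [t]

Occurrence 1 (position 2): no conditioning environment matches → elsewhere allophone [t].
Occurrence 2 (position 4): immediately before another consonant → [t̚].
Occurrence 3 (position 7): immediately before another consonant → [t̚].
Occurrence 4 (position 10): no conditioning environment matches → elsewhere allophone [t].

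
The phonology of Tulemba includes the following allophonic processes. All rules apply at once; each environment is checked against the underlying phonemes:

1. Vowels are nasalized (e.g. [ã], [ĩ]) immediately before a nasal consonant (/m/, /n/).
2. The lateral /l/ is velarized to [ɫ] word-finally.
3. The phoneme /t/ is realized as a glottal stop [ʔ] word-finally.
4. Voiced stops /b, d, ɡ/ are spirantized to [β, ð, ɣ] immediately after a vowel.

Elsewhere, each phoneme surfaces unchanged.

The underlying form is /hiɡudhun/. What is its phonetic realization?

/h/ (word-initial) is unaffected → [h].
/i/ (between /h/ and /ɡ/): rule 1 targets it, but not before a nasal consonant → unchanged [i].
/ɡ/ (between /i/ and /u/) occurs immediately after a vowel → [ɣ] by rule 4.
/u/ (between /ɡ/ and /d/) is in the target of rule 1 but the environment (before a nasal consonant) is not met → [u].
/d/ (between /u/ and /h/) occurs immediately after a vowel → [ð] by rule 4.
/h/ stays [h].
/u/ (between /h/ and /n/) occurs before a nasal consonant → [ũ] by rule 1.
/n/ stays [n].

[hiɣuðhũn]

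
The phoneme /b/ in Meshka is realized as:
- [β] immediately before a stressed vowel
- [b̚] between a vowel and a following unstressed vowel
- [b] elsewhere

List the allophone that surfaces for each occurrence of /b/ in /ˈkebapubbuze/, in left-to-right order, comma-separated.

Occurrence 1 (position 3): between a vowel and a following unstressed vowel → [b̚].
Occurrence 2 (position 7): no conditioning environment matches → elsewhere allophone [b].
Occurrence 3 (position 8): no conditioning environment matches → elsewhere allophone [b].

[b̚], [b], [b]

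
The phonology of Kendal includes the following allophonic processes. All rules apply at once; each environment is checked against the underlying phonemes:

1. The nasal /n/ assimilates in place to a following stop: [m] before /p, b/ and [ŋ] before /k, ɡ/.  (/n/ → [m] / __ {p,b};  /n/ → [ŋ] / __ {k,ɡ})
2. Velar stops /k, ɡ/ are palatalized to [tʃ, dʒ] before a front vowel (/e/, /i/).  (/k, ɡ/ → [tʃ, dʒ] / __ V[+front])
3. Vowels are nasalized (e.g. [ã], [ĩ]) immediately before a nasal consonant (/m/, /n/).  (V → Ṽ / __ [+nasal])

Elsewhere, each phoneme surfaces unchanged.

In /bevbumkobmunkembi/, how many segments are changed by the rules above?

Segments that undergo a rule: /u/ → [ũ] (rule 3); /u/ → [ũ] (rule 3); /n/ → [ŋ] (rule 1); /k/ → [tʃ] (rule 2); /e/ → [ẽ] (rule 3).
All other segments surface unchanged.

5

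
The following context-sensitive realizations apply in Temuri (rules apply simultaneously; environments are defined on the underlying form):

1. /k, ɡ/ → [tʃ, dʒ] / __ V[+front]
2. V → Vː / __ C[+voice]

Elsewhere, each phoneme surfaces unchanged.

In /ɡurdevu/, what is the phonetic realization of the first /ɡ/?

[ɡ]

/ɡ/ (word-initial) fails the environment for rule 1, so it stays [ɡ].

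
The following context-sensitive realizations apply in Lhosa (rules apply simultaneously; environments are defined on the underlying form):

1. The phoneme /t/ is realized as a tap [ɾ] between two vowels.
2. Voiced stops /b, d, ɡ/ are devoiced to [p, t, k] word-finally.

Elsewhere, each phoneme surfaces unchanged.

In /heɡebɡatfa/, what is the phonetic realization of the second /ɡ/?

/ɡ/ (between /b/ and /a/): rule 2 targets it, but not word-finally → unchanged [ɡ].

[ɡ]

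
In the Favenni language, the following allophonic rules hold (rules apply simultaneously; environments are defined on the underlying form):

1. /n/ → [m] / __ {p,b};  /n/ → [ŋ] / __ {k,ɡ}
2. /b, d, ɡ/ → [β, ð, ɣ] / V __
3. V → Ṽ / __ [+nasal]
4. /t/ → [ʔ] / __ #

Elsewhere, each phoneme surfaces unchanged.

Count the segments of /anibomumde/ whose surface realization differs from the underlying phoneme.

4

Segments that undergo a rule: /a/ → [ã] (rule 3); /b/ → [β] (rule 2); /o/ → [õ] (rule 3); /u/ → [ũ] (rule 3).
All other segments surface unchanged.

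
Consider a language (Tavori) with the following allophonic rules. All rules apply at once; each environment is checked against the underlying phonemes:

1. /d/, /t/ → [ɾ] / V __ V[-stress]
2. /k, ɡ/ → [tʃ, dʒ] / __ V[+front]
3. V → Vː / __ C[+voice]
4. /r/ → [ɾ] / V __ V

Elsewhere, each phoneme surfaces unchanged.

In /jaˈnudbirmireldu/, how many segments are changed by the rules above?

6

Segments that undergo a rule: /a/ → [aː] (rule 3); /u/ → [uː] (rule 3); /i/ → [iː] (rule 3); /i/ → [iː] (rule 3); /r/ → [ɾ] (rule 4); /e/ → [eː] (rule 3).
All other segments surface unchanged.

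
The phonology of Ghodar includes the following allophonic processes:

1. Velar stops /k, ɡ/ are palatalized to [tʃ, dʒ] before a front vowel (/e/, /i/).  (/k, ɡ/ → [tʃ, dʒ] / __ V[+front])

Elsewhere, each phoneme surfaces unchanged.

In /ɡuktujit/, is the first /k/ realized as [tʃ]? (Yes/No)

/k/ — between /u/ and /t/; rule 1 does not apply here → [k].
The actual realization is [k], not [tʃ].

No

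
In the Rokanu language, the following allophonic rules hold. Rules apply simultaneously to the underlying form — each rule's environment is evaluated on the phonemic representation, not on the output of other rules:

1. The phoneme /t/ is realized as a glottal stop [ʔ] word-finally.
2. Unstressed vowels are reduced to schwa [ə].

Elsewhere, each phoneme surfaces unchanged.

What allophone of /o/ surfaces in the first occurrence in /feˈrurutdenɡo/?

/o/ (word-final): in an unstressed syllable, so rule 2 applies → [ə].

[ə]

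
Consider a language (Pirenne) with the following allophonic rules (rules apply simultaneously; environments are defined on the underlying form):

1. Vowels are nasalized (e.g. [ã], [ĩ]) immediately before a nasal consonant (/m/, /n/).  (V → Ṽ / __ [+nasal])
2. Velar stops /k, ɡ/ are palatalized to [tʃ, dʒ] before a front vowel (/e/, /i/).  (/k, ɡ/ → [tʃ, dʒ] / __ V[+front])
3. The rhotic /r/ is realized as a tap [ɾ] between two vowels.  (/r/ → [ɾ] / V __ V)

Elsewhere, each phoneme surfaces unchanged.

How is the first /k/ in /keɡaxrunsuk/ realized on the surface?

[tʃ]

/k/ meets the environment for rule 2 (before a front vowel) → [tʃ].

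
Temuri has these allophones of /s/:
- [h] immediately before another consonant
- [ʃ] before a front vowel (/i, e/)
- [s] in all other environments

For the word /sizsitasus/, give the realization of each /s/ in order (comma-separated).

[ʃ], [ʃ], [s], [s]

Occurrence 1 (position 1): before a front vowel (/i, e/) → [ʃ].
Occurrence 2 (position 4): before a front vowel (/i, e/) → [ʃ].
Occurrence 3 (position 8): no conditioning environment matches → elsewhere allophone [s].
Occurrence 4 (position 10): no conditioning environment matches → elsewhere allophone [s].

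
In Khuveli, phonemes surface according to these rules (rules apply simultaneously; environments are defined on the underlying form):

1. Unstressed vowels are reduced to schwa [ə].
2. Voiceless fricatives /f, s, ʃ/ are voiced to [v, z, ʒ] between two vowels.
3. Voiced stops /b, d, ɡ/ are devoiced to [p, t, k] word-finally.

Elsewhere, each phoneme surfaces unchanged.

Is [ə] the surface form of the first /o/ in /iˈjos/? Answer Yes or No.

No

/o/ (between /j/ and /s/) is in the target of rule 1 but the environment (in an unstressed syllable) is not met → [o].
The actual realization is [o], not [ə].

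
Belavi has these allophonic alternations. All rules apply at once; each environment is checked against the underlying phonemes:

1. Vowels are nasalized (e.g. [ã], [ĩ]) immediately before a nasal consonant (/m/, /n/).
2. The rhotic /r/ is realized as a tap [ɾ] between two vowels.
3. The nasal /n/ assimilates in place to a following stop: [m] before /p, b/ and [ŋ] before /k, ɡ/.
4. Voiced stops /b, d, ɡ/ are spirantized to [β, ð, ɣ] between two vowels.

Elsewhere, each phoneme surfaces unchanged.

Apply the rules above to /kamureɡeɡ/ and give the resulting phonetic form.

[kãmuɾeɣeɡ]

/a/ (between /k/ and /m/) occurs before a nasal consonant → [ã] by rule 1.
/u/ (between /m/ and /r/) is in the target of rule 1 but the environment (before a nasal consonant) is not met → [u].
Rule 2 applies to /r/ (between /u/ and /e/: between two vowels) → [ɾ].
/e/ (between /r/ and /ɡ/) fails the environment for rule 1, so it stays [e].
/ɡ/ (between /e/ and /e/): between two vowels, so rule 4 applies → [ɣ].
/e/ — between /ɡ/ and /ɡ/; rule 1 does not apply here → [e].
/ɡ/ (word-final): rule 4 targets it, but not between two vowels → unchanged [ɡ].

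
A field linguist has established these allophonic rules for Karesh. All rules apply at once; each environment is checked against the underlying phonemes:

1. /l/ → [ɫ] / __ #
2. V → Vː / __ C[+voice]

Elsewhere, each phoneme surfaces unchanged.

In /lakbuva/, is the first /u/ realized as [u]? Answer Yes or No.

Rule 2 applies to /u/ (between /b/ and /v/: before a voiced consonant) → [uː].
The actual realization is [uː], not [u].

No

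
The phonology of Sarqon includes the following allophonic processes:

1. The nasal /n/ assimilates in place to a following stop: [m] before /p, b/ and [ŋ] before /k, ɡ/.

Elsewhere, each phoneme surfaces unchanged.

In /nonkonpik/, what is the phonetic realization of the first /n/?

[n]

/n/ (word-initial) is in the target of rule 1 but the environment (before a labial or velar stop) is not met → [n].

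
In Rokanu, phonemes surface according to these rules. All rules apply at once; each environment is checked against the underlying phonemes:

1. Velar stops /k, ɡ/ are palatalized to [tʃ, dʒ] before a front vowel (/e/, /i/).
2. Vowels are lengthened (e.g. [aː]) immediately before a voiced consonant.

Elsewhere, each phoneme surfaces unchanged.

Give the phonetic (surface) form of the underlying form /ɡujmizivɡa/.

/ɡ/ (word-initial) fails the environment for rule 1, so it stays [ɡ].
Rule 2 applies to /u/ (between /ɡ/ and /j/: before a voiced consonant) → [uː].
/j/ (between /u/ and /m/): no rule targets it → [j].
/m/ (between /j/ and /i/): no rule targets it → [m].
/i/ — between /m/ and /z/, before a voiced consonant — surfaces as [iː] (rule 2).
/z/ stays [z].
/i/ meets the environment for rule 2 (before a voiced consonant) → [iː].
/v/ (between /i/ and /ɡ/): no rule targets it → [v].
/ɡ/ — between /v/ and /a/; rule 1 does not apply here → [ɡ].
/a/ (word-final): rule 2 targets it, but not before a voiced consonant → unchanged [a].

[ɡuːjmiːziːvɡa]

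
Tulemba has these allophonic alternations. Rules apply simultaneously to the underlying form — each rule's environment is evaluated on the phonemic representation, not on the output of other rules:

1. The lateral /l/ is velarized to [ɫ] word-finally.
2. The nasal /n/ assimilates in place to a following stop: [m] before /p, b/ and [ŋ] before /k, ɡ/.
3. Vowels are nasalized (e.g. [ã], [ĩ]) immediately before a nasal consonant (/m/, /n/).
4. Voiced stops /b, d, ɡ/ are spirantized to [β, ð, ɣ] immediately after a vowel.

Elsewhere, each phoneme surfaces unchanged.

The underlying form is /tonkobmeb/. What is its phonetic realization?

[tõŋkoβmeβ]

/t/ (word-initial) is unaffected → [t].
/o/ — between /t/ and /n/, before a nasal consonant — surfaces as [õ] (rule 3).
/n/ (between /o/ and /k/): before a labial or velar stop, so rule 2 applies → [ŋ].
/k/ stays [k].
/o/ (between /k/ and /b/) is in the target of rule 3 but the environment (before a nasal consonant) is not met → [o].
/b/ — between /o/ and /m/, immediately after a vowel — surfaces as [β] (rule 4).
/m/ (between /b/ and /e/) is unaffected → [m].
/e/ (between /m/ and /b/): rule 3 targets it, but not before a nasal consonant → unchanged [e].
/b/ — word-final, immediately after a vowel — surfaces as [β] (rule 4).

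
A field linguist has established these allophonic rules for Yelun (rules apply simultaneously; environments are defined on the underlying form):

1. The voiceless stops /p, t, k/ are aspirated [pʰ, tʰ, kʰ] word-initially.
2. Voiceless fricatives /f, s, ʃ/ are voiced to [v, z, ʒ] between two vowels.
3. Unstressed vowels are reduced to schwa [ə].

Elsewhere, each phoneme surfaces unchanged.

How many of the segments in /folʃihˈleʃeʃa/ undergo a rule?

Segments that undergo a rule: /o/ → [ə] (rule 3); /i/ → [ə] (rule 3); /ʃ/ → [ʒ] (rule 2); /e/ → [ə] (rule 3); /ʃ/ → [ʒ] (rule 2); /a/ → [ə] (rule 3).
All other segments surface unchanged.

6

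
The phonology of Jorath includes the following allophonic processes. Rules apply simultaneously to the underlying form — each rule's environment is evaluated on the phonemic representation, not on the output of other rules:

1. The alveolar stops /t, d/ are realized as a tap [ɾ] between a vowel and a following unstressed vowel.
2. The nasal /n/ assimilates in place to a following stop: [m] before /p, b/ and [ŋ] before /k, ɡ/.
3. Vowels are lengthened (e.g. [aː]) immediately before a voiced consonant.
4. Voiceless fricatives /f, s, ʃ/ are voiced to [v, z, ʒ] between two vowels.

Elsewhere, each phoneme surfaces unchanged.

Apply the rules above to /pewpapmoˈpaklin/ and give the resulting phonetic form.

[peːwpapmoˈpakliːn]

/p/ stays [p].
/e/ — between /p/ and /w/, before a voiced consonant — surfaces as [eː] (rule 3).
/w/ (between /e/ and /p/) is unaffected → [w].
/p/ stays [p].
/a/ (between /p/ and /p/) is in the target of rule 3 but the environment (before a voiced consonant) is not met → [a].
/p/ (between /a/ and /m/): no rule targets it → [p].
/m/ — not in any rule's target class → [m].
/o/ (between /m/ and /p/) is in the target of rule 3 but the environment (before a voiced consonant) is not met → [o].
/p/ — not in any rule's target class → [p].
/a/ (between /p/ and /k/) is in the target of rule 3 but the environment (before a voiced consonant) is not met → [a].
/k/ (between /a/ and /l/) is unaffected → [k].
/l/ (between /k/ and /i/): no rule targets it → [l].
/i/ (between /l/ and /n/): before a voiced consonant, so rule 3 applies → [iː].
/n/ (word-final): rule 2 targets it, but not before a labial or velar stop → unchanged [n].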